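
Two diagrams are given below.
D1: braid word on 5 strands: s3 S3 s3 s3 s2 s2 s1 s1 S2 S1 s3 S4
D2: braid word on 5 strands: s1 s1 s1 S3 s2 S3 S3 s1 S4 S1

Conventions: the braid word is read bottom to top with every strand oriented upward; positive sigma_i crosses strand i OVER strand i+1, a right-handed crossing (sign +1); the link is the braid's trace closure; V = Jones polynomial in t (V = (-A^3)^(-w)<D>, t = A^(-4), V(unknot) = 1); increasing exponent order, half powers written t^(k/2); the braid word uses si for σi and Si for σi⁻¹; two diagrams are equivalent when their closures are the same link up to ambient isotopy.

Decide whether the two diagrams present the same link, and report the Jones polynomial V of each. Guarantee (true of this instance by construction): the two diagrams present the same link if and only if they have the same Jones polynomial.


equivalent: no
V(D1) = t^2 + 2t^4 - 2t^5 + t^6 - 2t^7 + t^8  (w +4, c 12, <D> = A^-20 - 2A^-16 + A^-12 - 2A^-8 + 2A^-4 + A^4)
D2 (bracket -A^-12 + A^-8 - A^-4 + 3 - A^4 + A^8 - A^12; 10 crossings at w = 0): V = -t^-3 + t^-2 - t^-1 + 3 - t + t^2 - t^3
why: 2 values of V(t) split the 2 diagrams


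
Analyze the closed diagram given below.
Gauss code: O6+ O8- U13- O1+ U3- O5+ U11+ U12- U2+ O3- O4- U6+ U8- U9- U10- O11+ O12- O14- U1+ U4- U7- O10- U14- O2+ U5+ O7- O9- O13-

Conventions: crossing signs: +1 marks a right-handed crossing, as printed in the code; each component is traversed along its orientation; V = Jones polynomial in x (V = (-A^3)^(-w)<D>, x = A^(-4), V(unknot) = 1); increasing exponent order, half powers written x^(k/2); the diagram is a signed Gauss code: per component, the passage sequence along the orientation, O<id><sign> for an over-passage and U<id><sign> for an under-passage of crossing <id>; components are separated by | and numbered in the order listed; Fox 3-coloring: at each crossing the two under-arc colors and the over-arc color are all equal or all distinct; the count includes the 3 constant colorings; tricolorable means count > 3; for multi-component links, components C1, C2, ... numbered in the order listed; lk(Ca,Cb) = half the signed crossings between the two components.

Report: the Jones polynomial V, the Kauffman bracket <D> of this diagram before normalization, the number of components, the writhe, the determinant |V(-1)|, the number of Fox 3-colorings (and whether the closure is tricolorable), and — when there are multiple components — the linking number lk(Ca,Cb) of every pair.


V = -x^-6 + 2x^-5 - 2x^-4 + 3x^-3 - 3x^-2 + 2x^-1 - 1 + x
<D> = A^-16 - A^-12 + 2A^-8 - 3A^-4 + 3 - 2A^4 + 2A^8 - A^12 (w = -4)
1 component over 14 crossings, w = -4
9 Fox colorings among 3^14, |V(-1)| = 15: tricolorable
why: det 15 = |V(-1)|; divisible by 3, so tricolorable


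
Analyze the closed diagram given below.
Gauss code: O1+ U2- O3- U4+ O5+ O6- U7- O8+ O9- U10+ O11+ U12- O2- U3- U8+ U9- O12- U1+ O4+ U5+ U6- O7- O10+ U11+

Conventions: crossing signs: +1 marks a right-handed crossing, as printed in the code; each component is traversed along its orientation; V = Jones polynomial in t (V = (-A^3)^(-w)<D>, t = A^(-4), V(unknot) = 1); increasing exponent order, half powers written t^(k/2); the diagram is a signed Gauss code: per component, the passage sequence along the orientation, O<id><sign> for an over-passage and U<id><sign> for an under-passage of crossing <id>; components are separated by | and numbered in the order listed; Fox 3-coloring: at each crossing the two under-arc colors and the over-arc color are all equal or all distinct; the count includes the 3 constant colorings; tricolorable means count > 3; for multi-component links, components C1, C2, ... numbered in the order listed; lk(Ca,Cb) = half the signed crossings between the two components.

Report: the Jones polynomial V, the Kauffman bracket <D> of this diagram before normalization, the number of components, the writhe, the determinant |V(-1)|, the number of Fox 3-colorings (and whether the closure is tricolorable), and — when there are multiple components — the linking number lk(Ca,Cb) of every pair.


V(t) = -t^-3 + 2t^-2 - 2t^-1 + 3 - 2t + 2t^2 - t^3
bracket: -A^-12 + 2A^-8 - 2A^-4 + 3 - 2A^4 + 2A^8 - A^12, w = 0
1 component, writhe 0, over 12 crossings
det 13, colorings 3 of 3^12 — not tricolorable
observation: w = 0 shifts under R1 moves; the (-A^3)^(0) factor cancels that in V


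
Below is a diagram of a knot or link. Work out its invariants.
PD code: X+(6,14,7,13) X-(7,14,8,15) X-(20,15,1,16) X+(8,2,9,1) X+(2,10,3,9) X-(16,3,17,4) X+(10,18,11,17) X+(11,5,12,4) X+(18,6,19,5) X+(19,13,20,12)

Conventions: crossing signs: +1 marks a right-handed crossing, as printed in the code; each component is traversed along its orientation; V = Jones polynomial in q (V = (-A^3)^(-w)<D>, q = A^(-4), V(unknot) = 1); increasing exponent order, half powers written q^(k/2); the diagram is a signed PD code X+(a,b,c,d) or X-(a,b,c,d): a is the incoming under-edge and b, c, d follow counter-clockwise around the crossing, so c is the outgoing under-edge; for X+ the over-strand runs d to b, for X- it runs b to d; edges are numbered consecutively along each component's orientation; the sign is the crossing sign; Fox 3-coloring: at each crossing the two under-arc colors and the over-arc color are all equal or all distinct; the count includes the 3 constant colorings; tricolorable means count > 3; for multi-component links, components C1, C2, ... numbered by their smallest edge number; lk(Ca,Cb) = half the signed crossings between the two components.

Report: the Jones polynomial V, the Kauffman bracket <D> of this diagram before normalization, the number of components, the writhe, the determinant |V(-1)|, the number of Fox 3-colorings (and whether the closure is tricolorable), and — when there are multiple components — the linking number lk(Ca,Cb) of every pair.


V(q) = q + q^3 - q^4
bracket: -A^-4 + 1 + A^8, w = +4
1 component, writhe +4, over 10 crossings
det 3, colorings 9 of 3^10 — tricolorable
observation: det 3 = |V(-1)|; divisible by 3, so tricolorable


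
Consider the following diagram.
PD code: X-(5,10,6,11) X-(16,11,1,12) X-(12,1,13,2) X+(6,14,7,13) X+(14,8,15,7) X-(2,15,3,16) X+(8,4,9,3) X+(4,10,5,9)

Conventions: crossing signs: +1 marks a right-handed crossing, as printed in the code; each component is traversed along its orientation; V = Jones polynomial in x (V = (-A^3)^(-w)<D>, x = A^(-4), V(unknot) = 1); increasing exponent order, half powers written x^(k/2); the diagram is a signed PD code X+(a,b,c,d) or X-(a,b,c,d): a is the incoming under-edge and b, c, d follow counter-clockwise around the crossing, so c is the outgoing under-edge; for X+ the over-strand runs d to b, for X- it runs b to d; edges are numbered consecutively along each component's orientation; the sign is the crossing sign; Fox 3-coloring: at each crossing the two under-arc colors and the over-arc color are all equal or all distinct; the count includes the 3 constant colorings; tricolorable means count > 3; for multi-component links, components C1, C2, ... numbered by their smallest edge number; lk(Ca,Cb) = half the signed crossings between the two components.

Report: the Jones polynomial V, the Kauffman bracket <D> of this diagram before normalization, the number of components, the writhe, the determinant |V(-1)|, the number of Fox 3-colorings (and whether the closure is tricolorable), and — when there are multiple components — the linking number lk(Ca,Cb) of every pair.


V = -x^-3 + 2x^-2 - 2x^-1 + 3 - 2x + 2x^2 - x^3
<D> = -A^-12 + 2A^-8 - 2A^-4 + 3 - 2A^4 + 2A^8 - A^12 (w = 0)
1 component over 8 crossings, w = 0
3 Fox colorings among 3^8, |V(-1)| = 13: not tricolorable
why: the span of V is 6, forcing >= 6 crossings in any diagram


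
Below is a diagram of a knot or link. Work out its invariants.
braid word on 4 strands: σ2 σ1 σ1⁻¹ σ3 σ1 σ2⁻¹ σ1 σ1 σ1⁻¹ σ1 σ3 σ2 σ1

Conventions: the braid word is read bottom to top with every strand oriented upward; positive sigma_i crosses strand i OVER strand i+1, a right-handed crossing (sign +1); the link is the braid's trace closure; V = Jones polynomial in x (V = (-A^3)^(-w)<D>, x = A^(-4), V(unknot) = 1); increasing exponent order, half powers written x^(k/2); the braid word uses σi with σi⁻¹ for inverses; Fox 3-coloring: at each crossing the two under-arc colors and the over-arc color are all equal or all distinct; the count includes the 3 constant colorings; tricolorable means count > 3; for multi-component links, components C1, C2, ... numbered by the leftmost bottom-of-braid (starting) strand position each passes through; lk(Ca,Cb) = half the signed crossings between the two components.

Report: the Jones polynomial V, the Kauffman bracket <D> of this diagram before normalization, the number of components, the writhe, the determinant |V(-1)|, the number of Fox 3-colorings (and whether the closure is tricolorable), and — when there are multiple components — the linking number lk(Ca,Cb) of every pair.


V(x) = x^2 - x^3 + 3x^4 - 3x^5 + 3x^6 - 3x^7 + 2x^8 - x^9
bracket: A^-15 - 2A^-11 + 3A^-7 - 3A^-3 + 3A - 3A^5 + A^9 - A^13, w = +7
1 component, writhe +7, over 13 crossings
det 17, colorings 3 of 3^13 — not tricolorable
observation: det 17 = |V(-1)|; not divisible by 3, so not tricolorable


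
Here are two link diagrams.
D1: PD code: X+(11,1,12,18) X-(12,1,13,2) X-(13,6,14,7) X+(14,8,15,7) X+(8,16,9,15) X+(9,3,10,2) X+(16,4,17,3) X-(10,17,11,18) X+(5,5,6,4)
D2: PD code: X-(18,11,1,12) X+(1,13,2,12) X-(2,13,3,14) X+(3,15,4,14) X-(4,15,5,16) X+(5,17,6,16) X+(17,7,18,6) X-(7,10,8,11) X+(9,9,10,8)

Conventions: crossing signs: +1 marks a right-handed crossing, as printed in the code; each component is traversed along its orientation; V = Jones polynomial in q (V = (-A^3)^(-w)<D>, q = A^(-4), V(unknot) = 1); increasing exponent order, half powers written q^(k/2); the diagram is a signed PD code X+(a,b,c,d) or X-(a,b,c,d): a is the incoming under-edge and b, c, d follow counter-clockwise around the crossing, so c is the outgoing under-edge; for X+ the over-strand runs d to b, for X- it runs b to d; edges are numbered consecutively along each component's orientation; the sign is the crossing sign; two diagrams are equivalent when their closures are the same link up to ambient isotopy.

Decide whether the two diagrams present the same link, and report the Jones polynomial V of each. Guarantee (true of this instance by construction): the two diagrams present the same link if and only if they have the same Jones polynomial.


equivalent: yes
V(D1) = 1  (w +3, c 9, <D> = -A^9)
V(D2) = 1  (w +1, c 9, <D> = -A^3)
why: one V(q) for all 2 diagrams — one class (guaranteed)


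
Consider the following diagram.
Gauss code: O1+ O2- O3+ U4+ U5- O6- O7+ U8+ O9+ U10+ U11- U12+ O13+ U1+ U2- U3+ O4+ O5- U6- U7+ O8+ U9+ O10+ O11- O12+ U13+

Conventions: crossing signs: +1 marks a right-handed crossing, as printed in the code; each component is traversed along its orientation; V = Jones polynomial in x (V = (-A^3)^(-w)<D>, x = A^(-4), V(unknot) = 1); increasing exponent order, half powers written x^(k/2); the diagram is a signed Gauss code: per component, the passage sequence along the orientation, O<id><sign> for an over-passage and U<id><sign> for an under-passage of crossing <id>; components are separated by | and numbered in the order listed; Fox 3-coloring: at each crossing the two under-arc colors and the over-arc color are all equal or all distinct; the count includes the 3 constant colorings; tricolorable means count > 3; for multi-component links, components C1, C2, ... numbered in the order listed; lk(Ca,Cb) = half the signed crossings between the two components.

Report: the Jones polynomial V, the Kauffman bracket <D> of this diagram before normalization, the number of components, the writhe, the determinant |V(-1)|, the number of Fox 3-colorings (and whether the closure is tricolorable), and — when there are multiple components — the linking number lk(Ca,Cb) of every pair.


Jones polynomial: V(x) = x^2 + x^4 - x^5 + x^6 - x^7
<D> = A^-13 - A^-9 + A^-5 - A^-1 - A^7; writhe +5
components 1, writhe +5 (13 crossings)
3-colorings: 3 of 3^13, det 5 — not tricolorable
note: w = +5 (over 13 crossings) is diagram-only; (-A^3)^(-5) removes it from V


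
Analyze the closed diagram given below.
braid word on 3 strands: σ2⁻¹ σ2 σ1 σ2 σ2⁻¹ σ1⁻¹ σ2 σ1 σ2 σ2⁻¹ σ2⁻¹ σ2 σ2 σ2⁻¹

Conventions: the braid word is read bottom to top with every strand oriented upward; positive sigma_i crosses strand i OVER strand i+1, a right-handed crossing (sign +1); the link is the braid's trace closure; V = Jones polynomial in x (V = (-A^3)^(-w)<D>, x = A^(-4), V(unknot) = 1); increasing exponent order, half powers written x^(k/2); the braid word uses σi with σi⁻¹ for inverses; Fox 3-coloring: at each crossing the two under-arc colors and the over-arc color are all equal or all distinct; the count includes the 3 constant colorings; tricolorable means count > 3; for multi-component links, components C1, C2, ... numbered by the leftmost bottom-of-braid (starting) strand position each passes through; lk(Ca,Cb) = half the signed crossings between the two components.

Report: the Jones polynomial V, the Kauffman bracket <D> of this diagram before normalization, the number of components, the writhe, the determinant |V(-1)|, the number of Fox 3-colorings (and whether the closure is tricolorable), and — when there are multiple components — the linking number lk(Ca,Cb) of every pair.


Jones polynomial: V(x) = 1
<D> = A^6; writhe +2
components 1, writhe +2 (14 crossings)
3-colorings: 3 of 3^14, det 1 — not tricolorable
note: w = +2 (over 14 crossings) is diagram-only; (-A^3)^(-2) removes it from V


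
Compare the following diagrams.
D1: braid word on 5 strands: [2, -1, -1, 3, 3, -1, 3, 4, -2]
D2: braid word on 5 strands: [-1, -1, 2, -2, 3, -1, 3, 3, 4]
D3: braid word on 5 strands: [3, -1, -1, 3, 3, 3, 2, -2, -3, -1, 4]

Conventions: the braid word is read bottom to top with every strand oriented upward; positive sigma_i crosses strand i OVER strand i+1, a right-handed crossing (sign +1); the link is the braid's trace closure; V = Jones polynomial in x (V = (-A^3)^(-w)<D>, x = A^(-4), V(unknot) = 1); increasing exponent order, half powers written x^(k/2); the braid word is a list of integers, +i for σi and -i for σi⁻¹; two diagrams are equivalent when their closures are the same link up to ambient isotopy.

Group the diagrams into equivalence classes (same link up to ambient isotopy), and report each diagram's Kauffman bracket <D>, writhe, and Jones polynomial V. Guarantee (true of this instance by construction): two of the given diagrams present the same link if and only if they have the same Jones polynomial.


equivalence classes: {D1, D2, D3}
D1 (bracket -A^-11 + 2A + 2A^5 - A^17; 9 crossings at w = +1): V = x^(-7/2) - 2x^(-1/2) - 2x^(1/2) + x^(7/2)
V(D2) = x^(-7/2) - 2x^(-1/2) - 2x^(1/2) + x^(7/2)  [9 crossings, <D> = -A^-11 + 2A + 2A^5 - A^17, w = +1]
D3 (bracket -A^-11 + 2A + 2A^5 - A^17; 11 crossings at w = +1): V = x^(-7/2) - 2x^(-1/2) - 2x^(1/2) + x^(7/2)
key observation: one V(x) for all 3 diagrams — one class (guaranteed)


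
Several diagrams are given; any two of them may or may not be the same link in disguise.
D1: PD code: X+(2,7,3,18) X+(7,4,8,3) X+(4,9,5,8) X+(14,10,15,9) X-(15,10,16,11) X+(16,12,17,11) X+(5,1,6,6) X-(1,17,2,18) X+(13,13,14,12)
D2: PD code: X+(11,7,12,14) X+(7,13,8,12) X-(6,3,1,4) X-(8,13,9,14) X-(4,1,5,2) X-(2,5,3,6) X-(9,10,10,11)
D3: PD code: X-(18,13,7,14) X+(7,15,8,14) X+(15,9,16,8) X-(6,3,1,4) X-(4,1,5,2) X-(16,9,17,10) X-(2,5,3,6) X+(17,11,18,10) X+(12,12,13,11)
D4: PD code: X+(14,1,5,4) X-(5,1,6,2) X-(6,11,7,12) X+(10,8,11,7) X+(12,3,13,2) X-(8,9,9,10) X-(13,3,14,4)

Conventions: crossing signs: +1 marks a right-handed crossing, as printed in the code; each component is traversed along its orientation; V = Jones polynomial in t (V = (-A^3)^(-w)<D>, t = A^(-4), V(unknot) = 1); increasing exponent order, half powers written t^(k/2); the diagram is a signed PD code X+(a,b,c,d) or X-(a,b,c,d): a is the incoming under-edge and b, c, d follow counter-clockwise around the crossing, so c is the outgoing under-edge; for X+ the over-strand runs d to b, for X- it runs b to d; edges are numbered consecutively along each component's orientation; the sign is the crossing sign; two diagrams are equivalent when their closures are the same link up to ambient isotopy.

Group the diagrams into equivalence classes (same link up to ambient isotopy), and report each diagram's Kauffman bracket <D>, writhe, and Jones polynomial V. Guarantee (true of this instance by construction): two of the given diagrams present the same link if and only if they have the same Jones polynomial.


classes: {D1} | {D2, D3} | {D4}
V(D1) = -t^(1/2) - t^(5/2)  [9 crossings, <D> = A^5 + A^13, w = +5]
D2 (bracket A^-7 + A^-3 + A - A^9; 7 crossings at w = -3): V = t^(-9/2) - t^(-5/2) - t^(-3/2) - t^(-1/2)
D3 (bracket A^-1 + A^3 + A^7 - A^15; 9 crossings at w = -1): V = t^(-9/2) - t^(-5/2) - t^(-3/2) - t^(-1/2)
V(D4) = -t^(-1/2) - t^(1/2)  [7 crossings, <D> = A^-5 + A^-1, w = -1]
note: 3 classes among 4 diagrams; unequal V(t) rules out equality


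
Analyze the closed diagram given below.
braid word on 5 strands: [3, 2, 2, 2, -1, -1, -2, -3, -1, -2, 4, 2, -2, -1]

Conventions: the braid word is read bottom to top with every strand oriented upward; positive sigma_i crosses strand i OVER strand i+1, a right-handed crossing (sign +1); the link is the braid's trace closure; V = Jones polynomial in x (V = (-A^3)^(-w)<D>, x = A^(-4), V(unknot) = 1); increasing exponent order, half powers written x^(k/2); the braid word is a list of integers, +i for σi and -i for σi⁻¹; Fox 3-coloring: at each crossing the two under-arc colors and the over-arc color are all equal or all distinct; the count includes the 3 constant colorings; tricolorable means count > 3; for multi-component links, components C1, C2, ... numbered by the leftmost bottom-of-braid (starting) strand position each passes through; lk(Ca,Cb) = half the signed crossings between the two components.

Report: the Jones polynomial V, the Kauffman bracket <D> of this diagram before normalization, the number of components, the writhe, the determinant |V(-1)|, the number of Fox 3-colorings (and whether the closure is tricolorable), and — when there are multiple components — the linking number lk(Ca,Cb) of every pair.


V(x) = x^-4 + x^-2 + 2
bracket: 2A^-6 + A^2 + A^10, w = -2
3 components, writhe -2, over 14 crossings
lk(C1,C2) = -1
linking number lk(C1,C3) = -1
lk(C2,C3): +1
det 4, colorings 3 of 3^14 — not tricolorable
observation: summing lk over 3 pairs gives -1


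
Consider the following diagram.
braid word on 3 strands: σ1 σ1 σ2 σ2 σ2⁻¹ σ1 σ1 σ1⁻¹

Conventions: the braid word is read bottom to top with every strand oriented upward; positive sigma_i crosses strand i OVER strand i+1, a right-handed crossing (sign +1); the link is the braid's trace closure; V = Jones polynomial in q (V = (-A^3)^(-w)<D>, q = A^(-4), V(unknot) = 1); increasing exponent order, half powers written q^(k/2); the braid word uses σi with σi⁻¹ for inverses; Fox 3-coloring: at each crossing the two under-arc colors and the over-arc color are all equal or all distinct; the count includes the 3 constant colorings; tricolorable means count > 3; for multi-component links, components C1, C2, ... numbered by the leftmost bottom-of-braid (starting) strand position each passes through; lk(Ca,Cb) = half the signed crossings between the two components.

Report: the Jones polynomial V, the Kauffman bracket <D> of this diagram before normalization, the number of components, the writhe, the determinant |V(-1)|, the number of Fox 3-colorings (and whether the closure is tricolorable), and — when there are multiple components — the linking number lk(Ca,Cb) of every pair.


Jones polynomial: V(q) = q + q^3 - q^4
<D> = -A^-4 + 1 + A^8; writhe +4
components 1, writhe +4 (8 crossings)
3-colorings: 9 of 3^8, det 3 — tricolorable
note: inverse pairs cancel, leaving σ1 σ1 σ2 σ1


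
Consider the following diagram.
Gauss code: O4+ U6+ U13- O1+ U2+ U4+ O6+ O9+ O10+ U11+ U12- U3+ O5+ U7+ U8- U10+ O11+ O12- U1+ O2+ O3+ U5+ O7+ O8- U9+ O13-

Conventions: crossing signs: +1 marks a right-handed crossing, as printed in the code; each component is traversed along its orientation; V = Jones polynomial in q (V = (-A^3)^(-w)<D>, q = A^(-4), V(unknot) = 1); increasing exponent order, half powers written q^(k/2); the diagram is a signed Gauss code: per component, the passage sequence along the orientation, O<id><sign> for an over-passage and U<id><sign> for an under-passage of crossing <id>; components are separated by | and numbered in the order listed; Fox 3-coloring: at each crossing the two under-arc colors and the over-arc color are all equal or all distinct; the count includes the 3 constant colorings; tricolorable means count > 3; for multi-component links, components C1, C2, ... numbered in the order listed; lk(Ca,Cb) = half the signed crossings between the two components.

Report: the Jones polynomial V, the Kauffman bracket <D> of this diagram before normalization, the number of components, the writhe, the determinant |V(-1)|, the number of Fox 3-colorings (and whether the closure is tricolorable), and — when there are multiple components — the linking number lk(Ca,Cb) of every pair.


Jones polynomial: V(q) = q^2 - q^3 + 3q^4 - 3q^5 + 3q^6 - 3q^7 + 2q^8 - q^9
<D> = A^-15 - 2A^-11 + 3A^-7 - 3A^-3 + 3A - 3A^5 + A^9 - A^13; writhe +7
components 1, writhe +7 (13 crossings)
3-colorings: 3 of 3^13, det 17 — not tricolorable
note: w = +7 shifts under R1 moves; the (-A^3)^(-7) factor cancels that in V


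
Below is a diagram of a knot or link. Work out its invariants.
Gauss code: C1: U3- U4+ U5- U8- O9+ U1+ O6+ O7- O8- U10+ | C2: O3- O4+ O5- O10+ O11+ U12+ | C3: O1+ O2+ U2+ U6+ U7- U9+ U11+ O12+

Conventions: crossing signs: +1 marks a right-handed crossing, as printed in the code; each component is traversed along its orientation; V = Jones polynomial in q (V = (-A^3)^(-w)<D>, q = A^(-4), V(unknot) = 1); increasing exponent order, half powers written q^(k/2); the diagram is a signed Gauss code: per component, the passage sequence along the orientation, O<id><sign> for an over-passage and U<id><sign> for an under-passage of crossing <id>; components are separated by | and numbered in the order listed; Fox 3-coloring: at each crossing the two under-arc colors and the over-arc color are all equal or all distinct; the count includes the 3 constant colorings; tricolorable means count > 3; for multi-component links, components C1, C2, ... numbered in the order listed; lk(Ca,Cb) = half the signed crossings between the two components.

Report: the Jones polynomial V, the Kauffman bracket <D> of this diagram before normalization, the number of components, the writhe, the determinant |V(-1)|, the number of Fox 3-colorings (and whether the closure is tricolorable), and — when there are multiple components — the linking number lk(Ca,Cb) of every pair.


V(q) = q + 2q^3 + q^5
bracket: A^-8 + 2 + A^8, w = +4
3 components, writhe +4, over 12 crossings
lk(C1,C2) = 0
linking number lk(C1,C3) = +1
lk(C2,C3): +1
det 4, colorings 3 of 3^12 — not tricolorable
observation: w = +4 shifts under R1 moves; the (-A^3)^(-4) factor cancels that in V


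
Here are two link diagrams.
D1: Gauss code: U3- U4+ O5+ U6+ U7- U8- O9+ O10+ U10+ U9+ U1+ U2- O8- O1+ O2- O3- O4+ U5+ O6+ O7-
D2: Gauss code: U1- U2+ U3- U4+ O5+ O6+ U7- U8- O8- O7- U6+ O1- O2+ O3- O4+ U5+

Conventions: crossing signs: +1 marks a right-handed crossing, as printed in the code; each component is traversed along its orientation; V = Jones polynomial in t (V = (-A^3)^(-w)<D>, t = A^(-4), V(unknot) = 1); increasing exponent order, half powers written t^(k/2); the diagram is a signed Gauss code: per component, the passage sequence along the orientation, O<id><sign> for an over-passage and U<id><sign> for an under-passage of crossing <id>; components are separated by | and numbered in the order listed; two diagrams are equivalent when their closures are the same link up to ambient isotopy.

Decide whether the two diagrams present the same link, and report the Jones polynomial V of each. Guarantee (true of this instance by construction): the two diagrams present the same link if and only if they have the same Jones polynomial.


same link: yes
V(D1) = 1  [10 crossings, <D> = A^6, w = +2]
V(D2) = 1  [8 crossings, <D> = 1, w = 0]
insight: all 2 diagrams share one V(t), hence one class


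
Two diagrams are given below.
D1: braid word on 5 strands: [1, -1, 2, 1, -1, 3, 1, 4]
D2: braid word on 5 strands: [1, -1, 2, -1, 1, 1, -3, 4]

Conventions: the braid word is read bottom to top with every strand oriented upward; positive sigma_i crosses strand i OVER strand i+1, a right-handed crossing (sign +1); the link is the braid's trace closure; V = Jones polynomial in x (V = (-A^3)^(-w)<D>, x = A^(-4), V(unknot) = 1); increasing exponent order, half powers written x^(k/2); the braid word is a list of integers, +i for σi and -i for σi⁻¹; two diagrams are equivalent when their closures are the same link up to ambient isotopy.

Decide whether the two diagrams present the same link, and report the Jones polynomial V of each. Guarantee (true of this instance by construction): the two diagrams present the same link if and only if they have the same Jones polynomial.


equivalent: yes
V(D1) = 1  (w +4, c 8, <D> = A^12)
D2 (bracket A^6; 8 crossings at w = +2): V = 1
why: D2 (8 crossings) and D1 (8) are Markov-related braid presentations


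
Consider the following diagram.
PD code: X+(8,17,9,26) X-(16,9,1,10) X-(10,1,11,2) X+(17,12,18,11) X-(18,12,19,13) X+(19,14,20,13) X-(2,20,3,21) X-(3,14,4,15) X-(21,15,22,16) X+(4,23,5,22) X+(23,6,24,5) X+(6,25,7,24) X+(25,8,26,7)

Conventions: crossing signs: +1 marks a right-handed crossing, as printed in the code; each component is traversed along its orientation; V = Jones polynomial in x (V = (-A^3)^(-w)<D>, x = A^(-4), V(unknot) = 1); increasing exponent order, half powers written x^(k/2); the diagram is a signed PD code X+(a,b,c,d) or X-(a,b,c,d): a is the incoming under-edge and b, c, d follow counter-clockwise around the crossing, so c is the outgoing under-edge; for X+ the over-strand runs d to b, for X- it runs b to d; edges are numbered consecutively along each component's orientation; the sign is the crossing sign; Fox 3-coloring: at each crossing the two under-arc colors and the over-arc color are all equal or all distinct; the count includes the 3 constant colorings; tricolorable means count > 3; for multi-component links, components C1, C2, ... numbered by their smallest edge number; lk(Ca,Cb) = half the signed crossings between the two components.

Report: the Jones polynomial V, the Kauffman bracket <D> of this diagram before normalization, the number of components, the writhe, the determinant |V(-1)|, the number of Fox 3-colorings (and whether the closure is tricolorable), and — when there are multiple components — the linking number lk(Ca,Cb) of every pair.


Jones polynomial: V(x) = x^(-5/2) - x^(-3/2) + x^(-1/2) - 3x^(1/2) + 2x^(3/2) - 2x^(5/2) + x^(7/2) - x^(9/2)
<D> = A^-15 - A^-11 + 2A^-7 - 2A^-3 + 3A - A^5 + A^9 - A^13; writhe +1
components 2, writhe +1 (13 crossings)
linking number lk(C1,C2) = +2
3-colorings: 9 of 3^13, det 12 — tricolorable
note: w = +1 shifts under R1 moves; the (-A^3)^(-1) factor cancels that in V


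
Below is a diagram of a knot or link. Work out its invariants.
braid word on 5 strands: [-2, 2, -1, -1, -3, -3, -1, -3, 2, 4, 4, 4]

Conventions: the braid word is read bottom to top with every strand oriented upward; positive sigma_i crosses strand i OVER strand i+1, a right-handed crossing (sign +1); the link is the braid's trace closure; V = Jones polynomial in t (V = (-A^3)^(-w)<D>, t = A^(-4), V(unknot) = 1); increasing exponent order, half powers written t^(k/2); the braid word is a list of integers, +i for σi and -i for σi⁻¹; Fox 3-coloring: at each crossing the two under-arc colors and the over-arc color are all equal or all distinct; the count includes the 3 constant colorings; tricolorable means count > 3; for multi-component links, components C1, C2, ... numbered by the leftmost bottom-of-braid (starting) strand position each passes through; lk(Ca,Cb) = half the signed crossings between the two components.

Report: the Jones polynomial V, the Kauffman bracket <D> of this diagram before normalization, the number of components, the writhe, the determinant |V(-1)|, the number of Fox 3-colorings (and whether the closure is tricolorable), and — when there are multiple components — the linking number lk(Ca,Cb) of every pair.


V = t^-7 - 2t^-6 + 2t^-5 - 5t^-4 + 5t^-3 - 3t^-2 + 5t^-1 - 2 + t - t^2
<D> = -A^-14 + A^-10 - 2A^-6 + 5A^-2 - 3A^2 + 5A^6 - 5A^10 + 2A^14 - 2A^18 + A^22 (w = -2)
1 component over 12 crossings, w = -2
81 Fox colorings among 3^12, |V(-1)| = 27: tricolorable
why: V spans 9 powers of t: at least 9 crossings in any diagram


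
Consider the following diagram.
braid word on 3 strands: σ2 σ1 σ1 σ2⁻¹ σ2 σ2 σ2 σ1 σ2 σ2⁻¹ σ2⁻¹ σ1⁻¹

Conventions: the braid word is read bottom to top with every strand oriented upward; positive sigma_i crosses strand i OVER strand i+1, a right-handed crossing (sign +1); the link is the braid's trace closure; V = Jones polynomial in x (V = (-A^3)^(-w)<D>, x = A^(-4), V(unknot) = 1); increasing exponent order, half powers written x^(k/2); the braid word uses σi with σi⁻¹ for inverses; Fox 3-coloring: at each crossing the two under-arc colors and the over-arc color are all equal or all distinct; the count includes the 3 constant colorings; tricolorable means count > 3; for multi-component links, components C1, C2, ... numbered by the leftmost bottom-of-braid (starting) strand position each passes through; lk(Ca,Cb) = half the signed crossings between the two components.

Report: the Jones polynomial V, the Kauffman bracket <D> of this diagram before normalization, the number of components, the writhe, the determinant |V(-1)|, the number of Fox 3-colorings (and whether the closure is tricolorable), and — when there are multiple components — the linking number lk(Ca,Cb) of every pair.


V = x - x^2 + 2x^3 - x^4 + x^5 - x^6
<D> = -A^-12 + A^-8 - A^-4 + 2 - A^4 + A^8 (w = +4)
1 component over 12 crossings, w = +4
3 Fox colorings among 3^12, |V(-1)| = 7: not tricolorable
why: |V(-1)| = 7: so not tricolorable, since 3 does not divide 7


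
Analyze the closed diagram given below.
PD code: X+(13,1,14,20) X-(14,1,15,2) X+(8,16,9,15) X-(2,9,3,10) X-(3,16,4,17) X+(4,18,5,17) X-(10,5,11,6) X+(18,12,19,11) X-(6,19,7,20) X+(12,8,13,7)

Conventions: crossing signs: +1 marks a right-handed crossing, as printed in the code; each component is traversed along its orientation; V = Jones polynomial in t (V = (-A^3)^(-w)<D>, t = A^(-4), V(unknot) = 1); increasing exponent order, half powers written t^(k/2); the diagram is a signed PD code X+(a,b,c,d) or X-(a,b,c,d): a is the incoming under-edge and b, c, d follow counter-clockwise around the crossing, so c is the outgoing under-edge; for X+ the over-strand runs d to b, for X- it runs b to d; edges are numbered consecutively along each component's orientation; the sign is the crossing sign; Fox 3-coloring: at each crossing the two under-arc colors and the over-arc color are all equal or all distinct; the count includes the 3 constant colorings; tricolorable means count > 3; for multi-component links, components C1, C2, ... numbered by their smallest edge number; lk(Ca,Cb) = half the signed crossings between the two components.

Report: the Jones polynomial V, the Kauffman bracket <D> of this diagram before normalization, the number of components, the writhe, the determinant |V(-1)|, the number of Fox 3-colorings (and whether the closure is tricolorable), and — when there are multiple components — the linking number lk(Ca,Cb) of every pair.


Jones polynomial: V(t) = -t^-3 + 2t^-2 - 2t^-1 + 3 - 2t + 2t^2 - t^3
<D> = -A^-12 + 2A^-8 - 2A^-4 + 3 - 2A^4 + 2A^8 - A^12; writhe 0
components 1, writhe 0 (10 crossings)
3-colorings: 3 of 3^10, det 13 — not tricolorable
note: det 13 = |V(-1)|; not divisible by 3, so not tricolorable


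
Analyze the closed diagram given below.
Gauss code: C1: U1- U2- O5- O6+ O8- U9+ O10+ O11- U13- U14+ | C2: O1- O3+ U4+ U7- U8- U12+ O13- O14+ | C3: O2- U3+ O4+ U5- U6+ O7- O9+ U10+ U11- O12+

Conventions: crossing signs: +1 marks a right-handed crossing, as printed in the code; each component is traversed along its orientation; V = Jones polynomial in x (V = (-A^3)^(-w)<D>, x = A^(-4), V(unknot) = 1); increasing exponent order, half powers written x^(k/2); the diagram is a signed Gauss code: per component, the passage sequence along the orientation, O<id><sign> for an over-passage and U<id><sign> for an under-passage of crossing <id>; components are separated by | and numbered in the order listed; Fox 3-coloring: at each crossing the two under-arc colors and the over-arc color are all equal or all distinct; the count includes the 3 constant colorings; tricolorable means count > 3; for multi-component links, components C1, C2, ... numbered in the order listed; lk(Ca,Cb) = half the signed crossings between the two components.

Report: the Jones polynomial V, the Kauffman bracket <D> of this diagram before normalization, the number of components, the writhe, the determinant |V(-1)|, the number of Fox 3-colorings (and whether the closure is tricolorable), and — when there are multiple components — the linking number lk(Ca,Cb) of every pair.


Jones polynomial: V(x) = x^-2 + 2 + x^2
<D> = A^-8 + 2 + A^8; writhe 0
components 3, writhe 0 (14 crossings)
linking number lk(C1,C2) = -1
lk(C1,C3): 0
lk(C2,C3) = +1
3-colorings: 3 of 3^14, det 4 — not tricolorable
note: palindromic: swapping x for 1/x fixes V


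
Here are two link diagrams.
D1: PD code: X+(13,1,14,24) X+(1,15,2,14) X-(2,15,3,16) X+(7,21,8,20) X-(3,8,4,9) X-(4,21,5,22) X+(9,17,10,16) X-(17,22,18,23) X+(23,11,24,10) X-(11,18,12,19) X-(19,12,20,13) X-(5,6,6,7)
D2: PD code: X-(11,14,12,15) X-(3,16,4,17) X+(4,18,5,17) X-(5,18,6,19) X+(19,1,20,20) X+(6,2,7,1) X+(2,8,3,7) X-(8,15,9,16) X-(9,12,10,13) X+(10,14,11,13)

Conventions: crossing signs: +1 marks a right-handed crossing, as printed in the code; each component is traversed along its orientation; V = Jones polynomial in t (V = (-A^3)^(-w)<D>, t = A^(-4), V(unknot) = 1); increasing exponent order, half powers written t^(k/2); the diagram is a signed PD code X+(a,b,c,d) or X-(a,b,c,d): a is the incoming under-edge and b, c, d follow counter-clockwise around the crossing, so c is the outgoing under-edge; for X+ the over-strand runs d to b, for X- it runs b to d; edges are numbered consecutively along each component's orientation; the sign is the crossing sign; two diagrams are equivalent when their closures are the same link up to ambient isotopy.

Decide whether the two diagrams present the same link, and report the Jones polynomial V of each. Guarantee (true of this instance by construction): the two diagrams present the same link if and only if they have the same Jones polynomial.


same link: no
V(D1) = -t^-3 + 2t^-2 - 2t^-1 + 3 - 2t + 2t^2 - t^3  [12 crossings, <D> = -A^-18 + 2A^-14 - 2A^-10 + 3A^-6 - 2A^-2 + 2A^2 - A^6, w = -2]
V(D2) = 1  (w 0, c 10, <D> = 1)
note: 2 classes among 2 diagrams; unequal V(t) rules out equality


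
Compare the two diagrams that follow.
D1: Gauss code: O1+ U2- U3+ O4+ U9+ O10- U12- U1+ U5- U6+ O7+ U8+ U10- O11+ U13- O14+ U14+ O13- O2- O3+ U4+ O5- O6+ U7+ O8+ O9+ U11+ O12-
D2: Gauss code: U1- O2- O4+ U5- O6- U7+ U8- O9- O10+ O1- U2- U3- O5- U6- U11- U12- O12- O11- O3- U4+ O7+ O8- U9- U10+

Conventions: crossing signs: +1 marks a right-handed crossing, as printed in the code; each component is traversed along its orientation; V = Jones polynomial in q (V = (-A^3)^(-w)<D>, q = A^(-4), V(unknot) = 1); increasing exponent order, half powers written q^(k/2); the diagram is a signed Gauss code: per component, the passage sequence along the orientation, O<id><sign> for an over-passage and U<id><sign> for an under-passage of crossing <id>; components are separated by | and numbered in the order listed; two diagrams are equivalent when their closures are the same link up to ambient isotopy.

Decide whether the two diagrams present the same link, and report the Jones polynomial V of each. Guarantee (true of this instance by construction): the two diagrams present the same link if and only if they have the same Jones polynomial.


equivalent: no
V(D1) = q - q^2 + 2q^3 - q^4 + q^5 - q^6  (w +4, c 14, <D> = -A^-12 + A^-8 - A^-4 + 2 - A^4 + A^8)
V(D2) = -q^-6 + q^-5 - q^-4 + 2q^-3 - q^-2 + q^-1  (w -6, c 12, <D> = A^-14 - A^-10 + 2A^-6 - A^-2 + A^2 - A^6)
why: 2 classes among 2 diagrams; unequal V(q) rules out equality


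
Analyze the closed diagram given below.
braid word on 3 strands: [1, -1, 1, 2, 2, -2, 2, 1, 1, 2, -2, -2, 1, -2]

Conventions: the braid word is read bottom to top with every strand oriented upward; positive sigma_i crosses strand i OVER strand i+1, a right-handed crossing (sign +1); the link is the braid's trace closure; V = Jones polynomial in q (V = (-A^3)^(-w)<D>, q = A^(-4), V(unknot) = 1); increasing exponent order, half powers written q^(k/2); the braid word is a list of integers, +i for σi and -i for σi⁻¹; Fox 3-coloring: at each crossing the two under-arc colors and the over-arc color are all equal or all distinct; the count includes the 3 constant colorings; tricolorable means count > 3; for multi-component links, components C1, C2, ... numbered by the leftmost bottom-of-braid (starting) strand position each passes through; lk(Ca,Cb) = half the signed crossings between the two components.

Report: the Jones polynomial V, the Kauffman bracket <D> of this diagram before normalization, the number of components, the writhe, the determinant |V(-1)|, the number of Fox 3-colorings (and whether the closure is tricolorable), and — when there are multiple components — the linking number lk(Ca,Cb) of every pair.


Jones polynomial: V(q) = 2q - 2q^2 + 3q^3 - 3q^4 + 2q^5 - 2q^6 + q^7
<D> = A^-16 - 2A^-12 + 2A^-8 - 3A^-4 + 3 - 2A^4 + 2A^8; writhe +4
components 1, writhe +4 (14 crossings)
3-colorings: 9 of 3^14, det 15 — tricolorable
note: w = +4 shifts under R1 moves; the (-A^3)^(-4) factor cancels that in V


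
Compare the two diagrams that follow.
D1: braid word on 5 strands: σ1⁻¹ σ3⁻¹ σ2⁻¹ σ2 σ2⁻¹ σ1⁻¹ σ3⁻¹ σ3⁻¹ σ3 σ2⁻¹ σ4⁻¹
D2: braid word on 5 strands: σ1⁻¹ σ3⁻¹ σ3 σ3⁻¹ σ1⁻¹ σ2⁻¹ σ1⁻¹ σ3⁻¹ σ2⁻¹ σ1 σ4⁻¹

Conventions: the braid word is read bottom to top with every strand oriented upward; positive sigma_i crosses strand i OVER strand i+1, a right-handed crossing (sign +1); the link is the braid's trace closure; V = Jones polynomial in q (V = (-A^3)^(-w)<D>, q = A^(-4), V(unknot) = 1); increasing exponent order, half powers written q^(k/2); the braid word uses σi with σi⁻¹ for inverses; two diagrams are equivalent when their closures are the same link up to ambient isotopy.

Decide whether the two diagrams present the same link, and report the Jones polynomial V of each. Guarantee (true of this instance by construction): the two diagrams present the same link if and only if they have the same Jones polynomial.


equivalent: yes
V(D1) = -q^(-11/2) + q^(-9/2) - q^(-7/2) - q^(-3/2)  (w -7, c 11, <D> = A^-15 + A^-7 - A^-3 + A)
D2 (bracket A^-15 + A^-7 - A^-3 + A; 11 crossings at w = -7): V = -q^(-11/2) + q^(-9/2) - q^(-7/2) - q^(-3/2)
why: from 11 to 11 crossings by R-moves: one link, two diagrams


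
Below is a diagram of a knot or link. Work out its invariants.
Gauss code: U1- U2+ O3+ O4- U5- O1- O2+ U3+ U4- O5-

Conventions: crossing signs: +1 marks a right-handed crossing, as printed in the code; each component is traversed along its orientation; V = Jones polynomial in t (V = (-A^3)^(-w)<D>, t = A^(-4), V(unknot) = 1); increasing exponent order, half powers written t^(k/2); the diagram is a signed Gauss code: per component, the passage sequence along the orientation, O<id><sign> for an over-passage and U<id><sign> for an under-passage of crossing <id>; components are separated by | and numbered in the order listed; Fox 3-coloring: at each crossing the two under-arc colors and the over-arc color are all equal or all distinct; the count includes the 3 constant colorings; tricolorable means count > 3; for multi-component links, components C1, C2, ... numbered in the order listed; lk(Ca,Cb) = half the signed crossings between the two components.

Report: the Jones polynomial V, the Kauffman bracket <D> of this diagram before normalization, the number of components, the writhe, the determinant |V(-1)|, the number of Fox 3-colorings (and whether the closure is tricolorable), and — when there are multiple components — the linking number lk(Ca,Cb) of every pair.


Jones polynomial: V(t) = 1
<D> = -A^-3; writhe -1
components 1, writhe -1 (5 crossings)
3-colorings: 3 of 3^5, det 1 — not tricolorable
note: det 1 = |V(-1)|; not divisible by 3, so not tricolorable
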